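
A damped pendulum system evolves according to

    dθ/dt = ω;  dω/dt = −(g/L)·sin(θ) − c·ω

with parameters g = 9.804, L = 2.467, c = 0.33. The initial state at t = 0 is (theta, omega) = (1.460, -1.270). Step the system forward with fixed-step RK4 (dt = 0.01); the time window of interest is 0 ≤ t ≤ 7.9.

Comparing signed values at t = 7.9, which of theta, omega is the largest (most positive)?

t=0.000: state=(1.460, -1.270)
step 1 (dt=0.01): k1=(-1.270, -3.531), k2=(-1.288, -3.522), k3=(-1.288, -3.522), k4=(-1.305, -3.513); state += dt/6·(k1+2k2+2k3+k4)
t=0.010: state=(1.447, -1.305)
t=0.020: state=(1.434, -1.340)
t=0.030: state=(1.420, -1.375)
continuing one RK4 step at a time; state shown every 50 steps (Δt=0.5):
t=0.500: state=(0.451, -2.549)
t=1.000: state=(-0.735, -1.835)
t=1.500: state=(-1.196, 0.018)
t=2.000: state=(-0.766, 1.583)
t=2.500: state=(0.170, 1.858)
t=3.000: state=(0.827, 0.619)
t=3.500: state=(0.755, -0.852)
t=4.000: state=(0.112, -1.508)
t=4.500: state=(-0.524, -0.845)
t=5.000: state=(-0.642, 0.370)
t=5.500: state=(-0.232, 1.126)
t=6.000: state=(0.306, 0.853)
t=6.500: state=(0.510, -0.072)
t=7.000: state=(0.268, -0.800)
t=7.500: state=(-0.159, -0.764)
t=7.900: state=(-0.371, -0.253)
compare at T: theta=-0.371, omega=-0.253

largest component: omega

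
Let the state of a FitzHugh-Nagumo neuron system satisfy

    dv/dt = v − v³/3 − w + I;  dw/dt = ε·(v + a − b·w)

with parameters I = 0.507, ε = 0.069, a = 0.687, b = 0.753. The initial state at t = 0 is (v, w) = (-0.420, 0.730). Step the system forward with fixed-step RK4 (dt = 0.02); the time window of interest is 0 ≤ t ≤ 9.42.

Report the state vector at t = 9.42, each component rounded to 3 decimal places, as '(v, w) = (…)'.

(v, w) = (-1.442, 0.016)

t=0.000: state=(-0.420, 0.730)
step 1 (dt=0.02): k1=(-0.618, -0.020), k2=(-0.623, -0.020), k3=(-0.623, -0.020), k4=(-0.628, -0.020); state += dt/6·(k1+2k2+2k3+k4)
t=0.020: state=(-0.432, 0.730)
t=0.040: state=(-0.445, 0.729)
t=0.060: state=(-0.458, 0.729)
continuing one RK4 step at a time; state shown every 25 steps (Δt=0.5):
t=0.500: state=(-0.787, 0.714)
t=1.000: state=(-1.210, 0.685)
t=1.500: state=(-1.533, 0.644)
t=2.000: state=(-1.687, 0.596)
t=2.500: state=(-1.734, 0.545)
t=3.000: state=(-1.736, 0.496)
t=3.500: state=(-1.721, 0.447)
t=4.000: state=(-1.700, 0.401)
t=4.500: state=(-1.678, 0.357)
t=5.000: state=(-1.654, 0.314)
t=5.500: state=(-1.630, 0.274)
t=6.000: state=(-1.607, 0.235)
t=6.500: state=(-1.583, 0.198)
t=7.000: state=(-1.559, 0.163)
t=7.500: state=(-1.535, 0.129)
t=8.000: state=(-1.511, 0.098)
t=8.500: state=(-1.487, 0.067)
t=9.000: state=(-1.463, 0.039)
t=9.420: state=(-1.442, 0.016)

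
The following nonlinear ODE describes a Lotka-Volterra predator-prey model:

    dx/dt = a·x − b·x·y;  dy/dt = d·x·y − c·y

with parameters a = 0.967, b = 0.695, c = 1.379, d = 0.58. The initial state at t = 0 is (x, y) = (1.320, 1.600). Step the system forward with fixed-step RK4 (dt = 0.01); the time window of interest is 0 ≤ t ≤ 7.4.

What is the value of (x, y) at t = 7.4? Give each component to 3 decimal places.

(x, y) = (2.142, 0.676)

t=0.000: state=(1.320, 1.600)
step 1 (dt=0.01): k1=(-0.191, -0.981), k2=(-0.187, -0.979), k3=(-0.187, -0.979), k4=(-0.182, -0.977); state += dt/6·(k1+2k2+2k3+k4)
t=0.010: state=(1.318, 1.590)
t=0.020: state=(1.316, 1.580)
t=0.030: state=(1.315, 1.571)
continuing one RK4 step at a time; state shown every 25 steps (Δt=0.25):
t=0.250: state=(1.299, 1.370)
t=0.500: state=(1.327, 1.173)
t=0.750: state=(1.399, 1.012)
t=1.000: state=(1.511, 0.885)
t=1.250: state=(1.665, 0.789)
t=1.500: state=(1.860, 0.721)
t=1.750: state=(2.098, 0.680)
t=2.000: state=(2.378, 0.666)
t=2.250: state=(2.695, 0.682)
t=2.500: state=(3.037, 0.732)
t=2.750: state=(3.381, 0.825)
t=3.000: state=(3.685, 0.977)
t=3.250: state=(3.888, 1.200)
t=3.500: state=(3.920, 1.501)
t=3.750: state=(3.730, 1.857)
t=4.000: state=(3.337, 2.200)
t=4.250: state=(2.834, 2.439)
t=4.500: state=(2.341, 2.513)
t=4.750: state=(1.937, 2.424)
t=5.000: state=(1.646, 2.224)
t=5.250: state=(1.455, 1.970)
t=5.500: state=(1.346, 1.708)
t=5.750: state=(1.302, 1.465)
t=6.000: state=(1.310, 1.254)
t=6.250: state=(1.363, 1.078)
t=6.500: state=(1.458, 0.936)
t=6.750: state=(1.593, 0.827)
t=7.000: state=(1.771, 0.747)
t=7.250: state=(1.990, 0.695)
t=7.400: state=(2.142, 0.676)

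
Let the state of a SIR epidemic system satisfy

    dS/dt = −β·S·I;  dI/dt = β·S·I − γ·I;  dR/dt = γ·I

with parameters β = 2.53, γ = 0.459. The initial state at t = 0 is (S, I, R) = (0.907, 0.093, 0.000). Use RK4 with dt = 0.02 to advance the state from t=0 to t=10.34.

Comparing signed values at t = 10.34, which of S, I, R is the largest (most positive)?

t=0.000: state=(0.907, 0.093, 0.000)
step 1 (dt=0.02): k1=(-0.213, 0.171, 0.043), k2=(-0.217, 0.173, 0.043), k3=(-0.217, 0.173, 0.043), k4=(-0.220, 0.176, 0.044); state += dt/6·(k1+2k2+2k3+k4)
t=0.020: state=(0.903, 0.096, 0.001)
t=0.040: state=(0.898, 0.100, 0.002)
t=0.060: state=(0.894, 0.104, 0.003)
continuing one RK4 step at a time; state shown every 25 steps (Δt=0.5):
t=0.500: state=(0.753, 0.213, 0.034)
t=1.000: state=(0.517, 0.381, 0.102)
t=1.500: state=(0.293, 0.502, 0.205)
t=2.000: state=(0.152, 0.524, 0.324)
t=2.500: state=(0.080, 0.480, 0.440)
t=3.000: state=(0.046, 0.412, 0.543)
t=3.500: state=(0.028, 0.343, 0.629)
t=4.000: state=(0.019, 0.280, 0.701)
t=4.500: state=(0.014, 0.228, 0.759)
t=5.000: state=(0.011, 0.184, 0.806)
t=5.500: state=(0.009, 0.148, 0.844)
t=6.000: state=(0.007, 0.119, 0.874)
t=6.500: state=(0.006, 0.095, 0.898)
t=7.000: state=(0.006, 0.076, 0.918)
t=7.500: state=(0.005, 0.061, 0.934)
t=8.000: state=(0.005, 0.049, 0.946)
t=8.500: state=(0.005, 0.039, 0.956)
t=9.000: state=(0.004, 0.031, 0.964)
t=9.500: state=(0.004, 0.025, 0.971)
t=10.000: state=(0.004, 0.020, 0.976)
t=10.340: state=(0.004, 0.017, 0.979)
compare at T: S=0.004, I=0.017, R=0.979

largest component: R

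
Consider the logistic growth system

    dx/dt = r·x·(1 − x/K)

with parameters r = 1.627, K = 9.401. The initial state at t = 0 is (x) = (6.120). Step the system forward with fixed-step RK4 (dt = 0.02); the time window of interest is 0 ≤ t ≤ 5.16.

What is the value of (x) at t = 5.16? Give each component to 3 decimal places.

(x) = (9.400)

t=0.000: state=(6.120)
step 1 (dt=0.02): k1=(3.475), k2=(3.458), k3=(3.458), k4=(3.440); state += dt/6·(k1+2k2+2k3+k4)
t=0.020: state=(6.189)
t=0.040: state=(6.258)
t=0.060: state=(6.325)
continuing one RK4 step at a time; state shown every 10 steps (Δt=0.2):
t=0.200: state=(6.777)
t=0.400: state=(7.347)
t=0.600: state=(7.821)
t=0.800: state=(8.204)
t=1.000: state=(8.505)
t=1.200: state=(8.736)
t=1.400: state=(8.911)
t=1.600: state=(9.042)
t=1.800: state=(9.139)
t=2.000: state=(9.210)
t=2.200: state=(9.262)
t=2.400: state=(9.301)
t=2.600: state=(9.328)
t=2.800: state=(9.348)
t=3.000: state=(9.363)
t=3.200: state=(9.373)
t=3.400: state=(9.381)
t=3.600: state=(9.387)
t=3.800: state=(9.391)
t=4.000: state=(9.393)
t=4.200: state=(9.396)
t=4.400: state=(9.397)
t=4.600: state=(9.398)
t=4.800: state=(9.399)
t=5.000: state=(9.400)
t=5.160: state=(9.400)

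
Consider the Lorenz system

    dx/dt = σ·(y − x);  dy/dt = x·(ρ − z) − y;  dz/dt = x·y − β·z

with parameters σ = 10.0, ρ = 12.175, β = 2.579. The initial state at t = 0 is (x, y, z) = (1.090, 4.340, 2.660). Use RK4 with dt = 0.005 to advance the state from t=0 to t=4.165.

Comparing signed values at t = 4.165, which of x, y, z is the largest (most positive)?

t=0.000: state=(1.090, 4.340, 2.660)
step 1 (dt=0.005): k1=(32.500, 6.031, -2.130), k2=(31.838, 6.796, -1.746), k3=(31.874, 6.777, -1.753), k4=(31.245, 7.525, -1.373); state += dt/6·(k1+2k2+2k3+k4)
t=0.005: state=(1.249, 4.374, 2.651)
t=0.010: state=(1.403, 4.415, 2.646)
t=0.015: state=(1.551, 4.463, 2.645)
continuing one RK4 step at a time; state shown every 40 steps (Δt=0.2):
t=0.200: state=(6.343, 9.196, 5.963)
t=0.400: state=(9.129, 7.530, 16.821)
t=0.600: state=(3.547, 1.367, 13.693)
t=0.800: state=(1.611, 1.495, 8.602)
t=1.000: state=(2.244, 2.961, 5.767)
t=1.200: state=(4.672, 6.422, 6.014)
t=1.400: state=(8.082, 8.900, 12.397)
t=1.600: state=(5.998, 3.878, 14.919)
t=1.800: state=(3.094, 2.497, 10.746)
t=2.000: state=(3.165, 3.721, 7.813)
t=2.200: state=(5.108, 6.418, 7.993)
t=2.400: state=(7.259, 7.597, 12.326)
t=2.600: state=(5.794, 4.451, 13.708)
t=2.800: state=(3.869, 3.461, 10.828)
t=3.000: state=(4.070, 4.605, 8.836)
t=3.200: state=(5.656, 6.551, 9.636)
t=3.400: state=(6.636, 6.490, 12.533)
t=3.600: state=(5.342, 4.517, 12.593)
t=3.800: state=(4.317, 4.193, 10.571)
t=4.000: state=(4.763, 5.267, 9.592)
t=4.165: state=(5.721, 6.274, 10.422)
compare at T: x=5.721, y=6.274, z=10.422

largest component: z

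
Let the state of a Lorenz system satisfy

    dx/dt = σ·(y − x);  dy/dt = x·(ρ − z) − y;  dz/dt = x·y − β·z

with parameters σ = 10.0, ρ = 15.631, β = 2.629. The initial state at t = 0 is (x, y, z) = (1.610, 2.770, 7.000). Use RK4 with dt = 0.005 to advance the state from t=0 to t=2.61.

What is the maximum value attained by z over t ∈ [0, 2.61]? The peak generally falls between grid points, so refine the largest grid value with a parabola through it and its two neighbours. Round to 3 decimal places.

max z = 21.268

t=0.000: state=(1.610, 2.770, 7.000)
step 1 (dt=0.005): k1=(11.600, 11.126, -13.943), k2=(11.588, 11.406, -13.726), k3=(11.595, 11.404, -13.726), k4=(11.590, 11.684, -13.507); state += dt/6·(k1+2k2+2k3+k4)
t=0.005: state=(1.668, 2.827, 6.931)
t=0.010: state=(1.726, 2.887, 6.865)
t=0.015: state=(1.784, 2.949, 6.801)
continuing one RK4 step at a time; state shown every 20 steps (Δt=0.1):
t=0.100: state=(2.905, 4.466, 6.102)
t=0.200: state=(4.927, 7.468, 6.755)
t=0.300: state=(7.900, 11.082, 10.588)
t=0.400: state=(10.293, 11.213, 17.738)
t=0.500: state=(9.026, 5.873, 21.262)
t=0.600: state=(5.429, 2.075, 18.688)
t=0.700: state=(2.955, 1.376, 14.924)
t=0.800: state=(2.072, 1.763, 11.794)
t=0.900: state=(2.159, 2.593, 9.458)
t=1.000: state=(2.916, 4.012, 7.999)
t=1.100: state=(4.410, 6.332, 7.814)
t=1.200: state=(6.737, 9.370, 9.928)
t=1.300: state=(9.147, 10.890, 15.080)
t=1.400: state=(9.367, 7.912, 19.711)
t=1.500: state=(6.841, 3.822, 19.274)
t=1.600: state=(4.245, 2.290, 16.184)
t=1.700: state=(2.997, 2.390, 13.135)
t=1.800: state=(2.876, 3.182, 10.790)
t=1.900: state=(3.549, 4.584, 9.377)
t=2.000: state=(4.952, 6.717, 9.324)
t=2.100: state=(6.977, 9.131, 11.413)
t=2.200: state=(8.763, 9.844, 15.650)
t=2.300: state=(8.633, 7.276, 18.863)
t=2.400: state=(6.575, 4.222, 18.286)
t=2.500: state=(4.559, 3.042, 15.731)
t=2.600: state=(3.614, 3.205, 13.160)
t=2.610: state=(3.578, 3.266, 12.933)
largest grid value and its neighbours: z(0.490)=21.25557, z(0.495)=21.26784, z(0.500)=21.26213
parabola through these three points peaks at t≈0.496 with z≈21.26814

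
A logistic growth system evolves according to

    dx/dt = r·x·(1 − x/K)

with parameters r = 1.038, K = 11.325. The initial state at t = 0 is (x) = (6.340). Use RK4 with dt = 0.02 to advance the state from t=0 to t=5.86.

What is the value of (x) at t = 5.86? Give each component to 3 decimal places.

(x) = (11.305)

t=0.000: state=(6.340)
step 1 (dt=0.02): k1=(2.897), k2=(2.893), k3=(2.893), k4=(2.889); state += dt/6·(k1+2k2+2k3+k4)
t=0.020: state=(6.398)
t=0.040: state=(6.456)
t=0.060: state=(6.513)
continuing one RK4 step at a time; state shown every 10 steps (Δt=0.2):
t=0.200: state=(6.910)
t=0.400: state=(7.455)
t=0.600: state=(7.965)
t=0.800: state=(8.434)
t=1.000: state=(8.858)
t=1.200: state=(9.235)
t=1.400: state=(9.566)
t=1.600: state=(9.853)
t=1.800: state=(10.099)
t=2.000: state=(10.308)
t=2.200: state=(10.485)
t=2.400: state=(10.633)
t=2.600: state=(10.756)
t=2.800: state=(10.858)
t=3.000: state=(10.943)
t=3.200: state=(11.012)
t=3.400: state=(11.070)
t=3.600: state=(11.117)
t=3.800: state=(11.155)
t=4.000: state=(11.187)
t=4.200: state=(11.212)
t=4.400: state=(11.233)
t=4.600: state=(11.250)
t=4.800: state=(11.264)
t=5.000: state=(11.276)
t=5.200: state=(11.285)
t=5.400: state=(11.292)
t=5.600: state=(11.298)
t=5.800: state=(11.303)
t=5.860: state=(11.305)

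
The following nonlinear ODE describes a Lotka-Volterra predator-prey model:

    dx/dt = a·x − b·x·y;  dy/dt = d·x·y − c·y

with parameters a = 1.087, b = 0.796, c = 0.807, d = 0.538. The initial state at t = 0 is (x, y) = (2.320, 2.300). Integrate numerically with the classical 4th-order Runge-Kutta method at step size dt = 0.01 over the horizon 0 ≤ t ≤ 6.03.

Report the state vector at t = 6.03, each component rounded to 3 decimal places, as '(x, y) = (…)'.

t=0.000: state=(2.320, 2.300)
step 1 (dt=0.01): k1=(-1.726, 1.015), k2=(-1.729, 1.006), k3=(-1.728, 1.006), k4=(-1.731, 0.998); state += dt/6·(k1+2k2+2k3+k4)
t=0.010: state=(2.303, 2.310)
t=0.020: state=(2.285, 2.320)
t=0.030: state=(2.268, 2.330)
continuing one RK4 step at a time; state shown every 20 steps (Δt=0.2):
t=0.200: state=(1.971, 2.465)
t=0.400: state=(1.642, 2.547)
t=0.600: state=(1.359, 2.546)
t=0.800: state=(1.132, 2.476)
t=1.000: state=(0.957, 2.357)
t=1.200: state=(0.827, 2.206)
t=1.400: state=(0.733, 2.041)
t=1.600: state=(0.667, 1.872)
t=1.800: state=(0.623, 1.708)
t=2.000: state=(0.598, 1.552)
t=2.200: state=(0.587, 1.407)
t=2.400: state=(0.589, 1.275)
t=2.600: state=(0.604, 1.157)
t=2.800: state=(0.629, 1.052)
t=3.000: state=(0.667, 0.960)
t=3.200: state=(0.716, 0.880)
t=3.400: state=(0.778, 0.811)
t=3.600: state=(0.854, 0.753)
t=3.800: state=(0.945, 0.706)
t=4.000: state=(1.052, 0.669)
t=4.200: state=(1.179, 0.642)
t=4.400: state=(1.324, 0.625)
t=4.600: state=(1.491, 0.618)
t=4.800: state=(1.679, 0.624)
t=5.000: state=(1.887, 0.643)
t=5.200: state=(2.111, 0.679)
t=5.400: state=(2.346, 0.734)
t=5.600: state=(2.578, 0.814)
t=5.800: state=(2.792, 0.925)
t=6.000: state=(2.961, 1.073)
t=6.030: state=(2.981, 1.099)

(x, y) = (2.981, 1.099)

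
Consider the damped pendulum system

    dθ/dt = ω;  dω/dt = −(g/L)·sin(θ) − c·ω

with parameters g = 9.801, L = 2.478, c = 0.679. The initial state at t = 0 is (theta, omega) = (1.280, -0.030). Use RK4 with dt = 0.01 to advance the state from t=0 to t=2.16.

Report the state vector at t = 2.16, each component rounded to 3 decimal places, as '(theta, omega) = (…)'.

t=0.000: state=(1.280, -0.030)
step 1 (dt=0.01): k1=(-0.030, -3.769), k2=(-0.049, -3.756), k3=(-0.049, -3.756), k4=(-0.068, -3.743); state += dt/6·(k1+2k2+2k3+k4)
t=0.010: state=(1.280, -0.068)
t=0.020: state=(1.279, -0.105)
t=0.030: state=(1.277, -0.142)
continuing one RK4 step at a time; state shown every 10 steps (Δt=0.1):
t=0.100: state=(1.259, -0.393)
t=0.200: state=(1.202, -0.728)
t=0.300: state=(1.114, -1.031)
t=0.400: state=(0.997, -1.296)
t=0.500: state=(0.856, -1.517)
t=0.600: state=(0.696, -1.685)
t=0.700: state=(0.521, -1.793)
t=0.800: state=(0.339, -1.834)
t=0.900: state=(0.157, -1.807)
t=1.000: state=(-0.020, -1.714)
t=1.100: state=(-0.184, -1.562)
t=1.200: state=(-0.331, -1.361)
t=1.300: state=(-0.455, -1.124)
t=1.400: state=(-0.555, -0.865)
t=1.500: state=(-0.628, -0.594)
t=1.600: state=(-0.673, -0.323)
t=1.700: state=(-0.692, -0.060)
t=1.800: state=(-0.686, 0.188)
t=1.900: state=(-0.656, 0.414)
t=2.000: state=(-0.604, 0.612)
t=2.100: state=(-0.534, 0.778)
t=2.160: state=(-0.485, 0.861)

(theta, omega) = (-0.485, 0.861)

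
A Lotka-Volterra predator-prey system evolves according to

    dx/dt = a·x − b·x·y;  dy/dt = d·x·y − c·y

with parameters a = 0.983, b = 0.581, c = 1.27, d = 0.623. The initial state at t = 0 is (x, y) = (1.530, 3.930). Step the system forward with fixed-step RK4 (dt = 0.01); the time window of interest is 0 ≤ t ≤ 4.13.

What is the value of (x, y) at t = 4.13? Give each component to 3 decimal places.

(x, y) = (3.342, 0.650)

t=0.000: state=(1.530, 3.930)
step 1 (dt=0.01): k1=(-1.990, -1.245), k2=(-1.971, -1.267), k3=(-1.971, -1.267), k4=(-1.953, -1.289); state += dt/6·(k1+2k2+2k3+k4)
t=0.010: state=(1.510, 3.917)
t=0.020: state=(1.491, 3.904)
t=0.030: state=(1.472, 3.891)
continuing one RK4 step at a time; state shown every 20 steps (Δt=0.2):
t=0.200: state=(1.200, 3.609)
t=0.400: state=(0.983, 3.204)
t=0.600: state=(0.845, 2.783)
t=0.800: state=(0.762, 2.385)
t=1.000: state=(0.718, 2.028)
t=1.200: state=(0.704, 1.719)
t=1.400: state=(0.712, 1.456)
t=1.600: state=(0.742, 1.236)
t=1.800: state=(0.791, 1.055)
t=2.000: state=(0.859, 0.906)
t=2.200: state=(0.948, 0.787)
t=2.400: state=(1.060, 0.691)
t=2.600: state=(1.196, 0.617)
t=2.800: state=(1.359, 0.561)
t=3.000: state=(1.554, 0.522)
t=3.200: state=(1.783, 0.498)
t=3.400: state=(2.050, 0.490)
t=3.600: state=(2.356, 0.500)
t=3.800: state=(2.701, 0.531)
t=4.000: state=(3.082, 0.591)
t=4.130: state=(3.342, 0.650)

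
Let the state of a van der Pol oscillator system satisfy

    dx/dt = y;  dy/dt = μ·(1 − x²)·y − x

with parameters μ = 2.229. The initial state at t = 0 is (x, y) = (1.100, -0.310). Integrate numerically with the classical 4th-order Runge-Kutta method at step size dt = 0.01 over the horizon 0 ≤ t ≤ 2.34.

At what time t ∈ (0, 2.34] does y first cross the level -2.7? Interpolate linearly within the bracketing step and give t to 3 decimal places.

t=0.000: state=(1.100, -0.310)
step 1 (dt=0.01): k1=(-0.310, -0.955), k2=(-0.315, -0.953), k3=(-0.315, -0.954), k4=(-0.320, -0.952); state += dt/6·(k1+2k2+2k3+k4)
t=0.010: state=(1.097, -0.320)
t=0.020: state=(1.094, -0.329)
t=0.030: state=(1.090, -0.339)
continuing one RK4 step at a time; state shown every 10 steps (Δt=0.1):
t=0.100: state=(1.064, -0.405)
t=0.200: state=(1.019, -0.500)
t=0.300: state=(0.964, -0.602)
t=0.400: state=(0.898, -0.714)
t=0.500: state=(0.821, -0.845)
t=0.600: state=(0.728, -1.005)
t=0.700: state=(0.618, -1.207)
t=0.800: state=(0.485, -1.468)
t=0.900: state=(0.322, -1.813)
t=1.000: state=(0.119, -2.264)
t=1.070: state=(-0.053, -2.647)
next step: t=1.080: state=(-0.080, -2.706) — y has crossed -2.7
linear interpolation between t=1.070 (-2.64739) and t=1.080 (-2.70613) → t≈1.079

t = 1.079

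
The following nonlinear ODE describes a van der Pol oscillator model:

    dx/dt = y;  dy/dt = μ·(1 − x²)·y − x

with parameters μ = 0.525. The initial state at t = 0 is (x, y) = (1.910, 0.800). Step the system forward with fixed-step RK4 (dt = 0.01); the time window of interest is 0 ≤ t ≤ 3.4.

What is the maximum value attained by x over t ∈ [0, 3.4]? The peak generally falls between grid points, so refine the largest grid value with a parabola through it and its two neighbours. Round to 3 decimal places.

max x = 2.027

t=0.000: state=(1.910, 0.800)
step 1 (dt=0.01): k1=(0.800, -3.022), k2=(0.785, -3.011), k3=(0.785, -3.011), k4=(0.770, -3.000); state += dt/6·(k1+2k2+2k3+k4)
t=0.010: state=(1.918, 0.770)
t=0.020: state=(1.925, 0.740)
t=0.030: state=(1.933, 0.710)
continuing one RK4 step at a time; state shown every 20 steps (Δt=0.2):
t=0.200: state=(2.013, 0.252)
t=0.400: state=(2.020, -0.164)
t=0.600: state=(1.955, -0.463)
t=0.800: state=(1.840, -0.685)
t=1.000: state=(1.684, -0.866)
t=1.200: state=(1.494, -1.032)
t=1.400: state=(1.271, -1.202)
t=1.600: state=(1.013, -1.389)
t=1.800: state=(0.714, -1.601)
t=2.000: state=(0.371, -1.835)
t=2.200: state=(-0.020, -2.068)
t=2.400: state=(-0.452, -2.231)
t=2.600: state=(-0.901, -2.220)
t=2.800: state=(-1.322, -1.942)
t=3.000: state=(-1.661, -1.422)
t=3.200: state=(-1.885, -0.813)
t=3.400: state=(-1.991, -0.270)
largest grid value and its neighbours: x(0.300)=2.02678, x(0.310)=2.02695, x(0.320)=2.02692
parabola through these three points peaks at t≈0.313 with x≈2.02696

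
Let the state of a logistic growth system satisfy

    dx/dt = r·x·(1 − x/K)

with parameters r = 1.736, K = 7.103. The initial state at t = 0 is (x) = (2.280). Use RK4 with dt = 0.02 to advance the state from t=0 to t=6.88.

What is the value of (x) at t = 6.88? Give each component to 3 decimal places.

(x) = (7.103)

t=0.000: state=(2.280)
step 1 (dt=0.02): k1=(2.688), k2=(2.704), k3=(2.704), k4=(2.720); state += dt/6·(k1+2k2+2k3+k4)
t=0.020: state=(2.334)
t=0.040: state=(2.389)
t=0.060: state=(2.444)
continuing one RK4 step at a time; state shown every 25 steps (Δt=0.5):
t=0.500: state=(3.762)
t=1.000: state=(5.174)
t=1.500: state=(6.142)
t=2.000: state=(6.665)
t=2.500: state=(6.912)
t=3.000: state=(7.022)
t=3.500: state=(7.069)
t=4.000: state=(7.089)
t=4.500: state=(7.097)
t=5.000: state=(7.100)
t=5.500: state=(7.102)
t=6.000: state=(7.103)
t=6.500: state=(7.103)
t=6.880: state=(7.103)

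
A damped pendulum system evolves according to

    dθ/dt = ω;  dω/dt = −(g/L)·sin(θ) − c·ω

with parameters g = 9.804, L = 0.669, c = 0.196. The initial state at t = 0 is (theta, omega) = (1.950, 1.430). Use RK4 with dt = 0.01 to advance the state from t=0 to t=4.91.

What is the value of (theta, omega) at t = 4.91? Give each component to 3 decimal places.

(theta, omega) = (-1.154, -0.544)

t=0.000: state=(1.950, 1.430)
step 1 (dt=0.01): k1=(1.430, -13.894), k2=(1.361, -13.841), k3=(1.361, -13.843), k4=(1.292, -13.792); state += dt/6·(k1+2k2+2k3+k4)
t=0.010: state=(1.964, 1.292)
t=0.020: state=(1.976, 1.154)
t=0.030: state=(1.987, 1.018)
continuing one RK4 step at a time; state shown every 20 steps (Δt=0.2):
t=0.200: state=(1.967, -1.234)
t=0.400: state=(1.448, -3.982)
t=0.600: state=(0.412, -6.082)
t=0.800: state=(-0.782, -5.304)
t=1.000: state=(-1.571, -2.464)
t=1.200: state=(-1.767, 0.469)
t=1.400: state=(-1.388, 3.303)
t=1.600: state=(-0.485, 5.468)
t=1.800: state=(0.619, 5.045)
t=2.000: state=(1.383, 2.422)
t=2.200: state=(1.570, -0.538)
t=2.400: state=(1.177, -3.339)
t=2.600: state=(0.297, -5.137)
t=2.800: state=(-0.697, -4.346)
t=3.000: state=(-1.318, -1.721)
t=3.200: state=(-1.371, 1.173)
t=3.400: state=(-0.868, 3.736)
t=3.600: state=(0.022, 4.771)
t=3.800: state=(0.867, 3.319)
t=4.000: state=(1.269, 0.629)
t=4.200: state=(1.117, -2.108)
t=4.400: state=(0.473, -4.104)
t=4.600: state=(-0.385, -4.058)
t=4.800: state=(-1.013, -2.004)
t=4.910: state=(-1.154, -0.544)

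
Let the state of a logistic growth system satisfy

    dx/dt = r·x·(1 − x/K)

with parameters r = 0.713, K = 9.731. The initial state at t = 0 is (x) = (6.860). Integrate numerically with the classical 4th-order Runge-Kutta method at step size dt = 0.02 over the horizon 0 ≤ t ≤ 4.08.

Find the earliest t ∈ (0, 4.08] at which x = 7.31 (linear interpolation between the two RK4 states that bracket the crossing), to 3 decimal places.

t = 0.328

t=0.000: state=(6.860)
step 1 (dt=0.02): k1=(1.443), k2=(1.439), k3=(1.439), k4=(1.435); state += dt/6·(k1+2k2+2k3+k4)
t=0.020: state=(6.889)
t=0.040: state=(6.917)
t=0.060: state=(6.946)
continuing one RK4 step at a time; state shown every 10 steps (Δt=0.2):
t=0.200: state=(7.140)
t=0.320: state=(7.299)
next step: t=0.340: state=(7.325) — x has crossed 7.31
linear interpolation between t=0.320 (7.29934) and t=0.340 (7.32525) → t≈0.328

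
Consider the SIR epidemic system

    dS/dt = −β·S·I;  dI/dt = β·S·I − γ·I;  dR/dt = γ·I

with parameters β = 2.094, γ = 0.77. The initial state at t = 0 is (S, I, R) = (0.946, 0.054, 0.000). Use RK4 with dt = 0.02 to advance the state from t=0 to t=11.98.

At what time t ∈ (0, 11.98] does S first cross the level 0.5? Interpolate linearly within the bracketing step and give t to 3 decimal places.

t=0.000: state=(0.946, 0.054, 0.000)
step 1 (dt=0.02): k1=(-0.107, 0.065, 0.042), k2=(-0.108, 0.066, 0.042), k3=(-0.108, 0.066, 0.042), k4=(-0.109, 0.067, 0.043); state += dt/6·(k1+2k2+2k3+k4)
t=0.020: state=(0.944, 0.055, 0.001)
t=0.040: state=(0.942, 0.057, 0.002)
t=0.060: state=(0.939, 0.058, 0.003)
continuing one RK4 step at a time; state shown every 25 steps (Δt=0.5):
t=0.500: state=(0.876, 0.096, 0.028)
t=1.000: state=(0.770, 0.155, 0.076)
t=1.500: state=(0.632, 0.219, 0.148)
t=1.940: state=(0.505, 0.264, 0.231)
next step: t=1.960: state=(0.500, 0.266, 0.235) — S has crossed 0.5
linear interpolation between t=1.940 (0.50535) and t=1.960 (0.49977) → t≈1.959

t = 1.959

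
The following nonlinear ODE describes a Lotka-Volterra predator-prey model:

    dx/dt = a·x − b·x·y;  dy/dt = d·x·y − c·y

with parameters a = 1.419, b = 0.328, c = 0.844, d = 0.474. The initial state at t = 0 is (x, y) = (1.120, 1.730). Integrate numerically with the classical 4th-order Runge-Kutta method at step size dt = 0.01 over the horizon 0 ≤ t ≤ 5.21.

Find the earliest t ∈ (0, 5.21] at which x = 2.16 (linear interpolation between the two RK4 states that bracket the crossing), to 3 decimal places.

t = 0.740

t=0.000: state=(1.120, 1.730)
step 1 (dt=0.01): k1=(0.954, -0.542), k2=(0.959, -0.537), k3=(0.959, -0.537), k4=(0.964, -0.532); state += dt/6·(k1+2k2+2k3+k4)
t=0.010: state=(1.130, 1.725)
t=0.020: state=(1.139, 1.719)
t=0.030: state=(1.149, 1.714)
continuing one RK4 step at a time; state shown every 20 steps (Δt=0.2):
t=0.200: state=(1.332, 1.641)
t=0.400: state=(1.592, 1.591)
t=0.600: state=(1.905, 1.586)
t=0.740: state=(2.160, 1.612)
next step: t=0.750: state=(2.179, 1.615) — x has crossed 2.16
linear interpolation between t=0.740 (2.15970) and t=0.750 (2.17900) → t≈0.740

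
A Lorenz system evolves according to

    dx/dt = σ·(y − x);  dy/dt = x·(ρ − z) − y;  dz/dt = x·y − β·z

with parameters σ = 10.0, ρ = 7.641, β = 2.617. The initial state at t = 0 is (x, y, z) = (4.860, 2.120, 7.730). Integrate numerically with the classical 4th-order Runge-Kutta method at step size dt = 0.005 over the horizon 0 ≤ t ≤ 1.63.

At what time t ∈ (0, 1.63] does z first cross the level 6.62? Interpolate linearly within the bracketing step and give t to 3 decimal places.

t=0.000: state=(4.860, 2.120, 7.730)
step 1 (dt=0.005): k1=(-27.400, -2.553, -9.926), k2=(-26.779, -2.421, -10.037), k3=(-26.791, -2.420, -10.031), k4=(-26.181, -2.291, -10.136); state += dt/6·(k1+2k2+2k3+k4)
t=0.005: state=(4.726, 2.108, 7.680)
t=0.010: state=(4.598, 2.097, 7.629)
t=0.015: state=(4.476, 2.087, 7.577)
continuing one RK4 step at a time; state shown every 20 steps (Δt=0.1):
t=0.100: state=(3.091, 2.069, 6.640)
next step: t=0.105: state=(3.042, 2.075, 6.585) — z has crossed 6.62
linear interpolation between t=0.100 (6.64018) and t=0.105 (6.58542) → t≈0.102

t = 0.102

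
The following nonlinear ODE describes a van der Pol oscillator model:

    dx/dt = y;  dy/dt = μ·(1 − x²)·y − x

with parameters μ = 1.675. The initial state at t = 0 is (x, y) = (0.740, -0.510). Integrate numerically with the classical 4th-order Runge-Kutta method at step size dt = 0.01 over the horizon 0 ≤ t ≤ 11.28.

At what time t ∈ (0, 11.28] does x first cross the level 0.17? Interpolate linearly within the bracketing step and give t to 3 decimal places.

t = 0.600

t=0.000: state=(0.740, -0.510)
step 1 (dt=0.01): k1=(-0.510, -1.126), k2=(-0.516, -1.131), k3=(-0.516, -1.131), k4=(-0.521, -1.137); state += dt/6·(k1+2k2+2k3+k4)
t=0.010: state=(0.735, -0.521)
t=0.020: state=(0.730, -0.533)
t=0.030: state=(0.724, -0.544)
continuing one RK4 step at a time; state shown every 50 steps (Δt=0.5):
t=0.500: state=(0.312, -1.297)
t=0.600: state=(0.170, -1.545)
next step: t=0.610: state=(0.154, -1.572) — x has crossed 0.17
linear interpolation between t=0.600 (0.17003) and t=0.610 (0.15445) → t≈0.600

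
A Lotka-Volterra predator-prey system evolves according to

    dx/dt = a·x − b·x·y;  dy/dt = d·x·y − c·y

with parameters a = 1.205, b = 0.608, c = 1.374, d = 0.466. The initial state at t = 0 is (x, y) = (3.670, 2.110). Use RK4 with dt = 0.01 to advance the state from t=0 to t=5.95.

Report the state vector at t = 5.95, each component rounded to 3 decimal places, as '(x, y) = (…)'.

t=0.000: state=(3.670, 2.110)
step 1 (dt=0.01): k1=(-0.286, 0.709), k2=(-0.294, 0.709), k3=(-0.294, 0.709), k4=(-0.301, 0.709); state += dt/6·(k1+2k2+2k3+k4)
t=0.010: state=(3.667, 2.117)
t=0.020: state=(3.664, 2.124)
t=0.030: state=(3.661, 2.131)
continuing one RK4 step at a time; state shown every 20 steps (Δt=0.2):
t=0.200: state=(3.583, 2.249)
t=0.400: state=(3.442, 2.371)
t=0.600: state=(3.263, 2.462)
t=0.800: state=(3.067, 2.513)
t=1.000: state=(2.873, 2.518)
t=1.200: state=(2.697, 2.479)
t=1.400: state=(2.550, 2.405)
t=1.600: state=(2.436, 2.304)
t=1.800: state=(2.359, 2.188)
t=2.000: state=(2.318, 2.067)
t=2.200: state=(2.311, 1.948)
t=2.400: state=(2.336, 1.837)
t=2.600: state=(2.392, 1.739)
t=2.800: state=(2.477, 1.658)
t=3.000: state=(2.587, 1.594)
t=3.200: state=(2.720, 1.551)
t=3.400: state=(2.871, 1.528)
t=3.600: state=(3.034, 1.529)
t=3.800: state=(3.202, 1.553)
t=4.000: state=(3.364, 1.602)
t=4.200: state=(3.508, 1.677)
t=4.400: state=(3.619, 1.777)
t=4.600: state=(3.684, 1.898)
t=4.800: state=(3.692, 2.034)
t=5.000: state=(3.637, 2.175)
t=5.200: state=(3.523, 2.308)
t=5.400: state=(3.362, 2.418)
t=5.600: state=(3.173, 2.491)
t=5.800: state=(2.976, 2.521)
t=5.950: state=(2.834, 2.513)

(x, y) = (2.834, 2.513)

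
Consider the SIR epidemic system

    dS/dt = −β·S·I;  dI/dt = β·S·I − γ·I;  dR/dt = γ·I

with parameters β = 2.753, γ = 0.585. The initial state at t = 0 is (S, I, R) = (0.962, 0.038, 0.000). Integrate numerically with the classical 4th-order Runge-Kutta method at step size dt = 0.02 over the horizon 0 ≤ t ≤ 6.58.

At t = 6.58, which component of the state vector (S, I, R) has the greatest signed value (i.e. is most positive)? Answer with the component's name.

largest component: R

t=0.000: state=(0.962, 0.038, 0.000)
step 1 (dt=0.02): k1=(-0.101, 0.078, 0.022), k2=(-0.103, 0.080, 0.023), k3=(-0.103, 0.080, 0.023), k4=(-0.105, 0.081, 0.023); state += dt/6·(k1+2k2+2k3+k4)
t=0.020: state=(0.960, 0.040, 0.000)
t=0.040: state=(0.958, 0.041, 0.001)
t=0.060: state=(0.956, 0.043, 0.001)
continuing one RK4 step at a time; state shown every 25 steps (Δt=0.5):
t=0.500: state=(0.879, 0.102, 0.019)
t=1.000: state=(0.706, 0.228, 0.066)
t=1.500: state=(0.463, 0.382, 0.156)
t=2.000: state=(0.256, 0.463, 0.282)
t=2.500: state=(0.135, 0.448, 0.417)
t=3.000: state=(0.076, 0.385, 0.539)
t=3.500: state=(0.047, 0.312, 0.641)
t=4.000: state=(0.032, 0.246, 0.722)
t=4.500: state=(0.024, 0.190, 0.786)
t=5.000: state=(0.019, 0.146, 0.835)
t=5.500: state=(0.016, 0.112, 0.872)
t=6.000: state=(0.014, 0.085, 0.901)
t=6.500: state=(0.013, 0.065, 0.923)
t=6.580: state=(0.012, 0.062, 0.926)
compare at T: S=0.012, I=0.062, R=0.926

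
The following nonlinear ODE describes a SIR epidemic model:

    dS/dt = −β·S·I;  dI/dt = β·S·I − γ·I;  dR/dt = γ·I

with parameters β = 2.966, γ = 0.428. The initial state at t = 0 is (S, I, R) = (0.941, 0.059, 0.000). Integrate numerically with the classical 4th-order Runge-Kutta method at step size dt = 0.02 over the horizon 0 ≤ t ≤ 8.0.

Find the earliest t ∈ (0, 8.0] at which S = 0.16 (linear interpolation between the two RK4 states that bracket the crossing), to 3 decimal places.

t = 1.786

t=0.000: state=(0.941, 0.059, 0.000)
step 1 (dt=0.02): k1=(-0.165, 0.139, 0.025), k2=(-0.168, 0.142, 0.026), k3=(-0.168, 0.142, 0.026), k4=(-0.172, 0.146, 0.026); state += dt/6·(k1+2k2+2k3+k4)
t=0.020: state=(0.938, 0.062, 0.001)
t=0.040: state=(0.934, 0.065, 0.001)
t=0.060: state=(0.930, 0.068, 0.002)
continuing one RK4 step at a time; state shown every 25 steps (Δt=0.5):
t=0.500: state=(0.801, 0.176, 0.023)
t=1.000: state=(0.531, 0.386, 0.083)
t=1.500: state=(0.260, 0.554, 0.186)
t=1.780: state=(0.162, 0.584, 0.254)
next step: t=1.800: state=(0.156, 0.585, 0.259) — S has crossed 0.16
linear interpolation between t=1.780 (0.16167) and t=1.800 (0.15616) → t≈1.786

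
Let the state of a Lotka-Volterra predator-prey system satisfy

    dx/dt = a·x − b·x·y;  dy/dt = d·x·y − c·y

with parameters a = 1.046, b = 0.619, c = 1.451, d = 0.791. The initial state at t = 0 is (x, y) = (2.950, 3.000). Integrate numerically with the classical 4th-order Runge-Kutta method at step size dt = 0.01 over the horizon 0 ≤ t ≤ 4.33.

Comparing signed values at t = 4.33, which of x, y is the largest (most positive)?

largest component: x

t=0.000: state=(2.950, 3.000)
step 1 (dt=0.01): k1=(-2.392, 2.647), k2=(-2.407, 2.631), k3=(-2.407, 2.630), k4=(-2.421, 2.613); state += dt/6·(k1+2k2+2k3+k4)
t=0.010: state=(2.926, 3.026)
t=0.020: state=(2.902, 3.052)
t=0.030: state=(2.877, 3.078)
continuing one RK4 step at a time; state shown every 20 steps (Δt=0.2):
t=0.200: state=(2.436, 3.439)
t=0.400: state=(1.933, 3.631)
t=0.600: state=(1.523, 3.565)
t=0.800: state=(1.224, 3.310)
t=1.000: state=(1.024, 2.955)
t=1.200: state=(0.896, 2.571)
t=1.400: state=(0.822, 2.202)
t=1.600: state=(0.788, 1.870)
t=1.800: state=(0.785, 1.584)
t=2.000: state=(0.808, 1.344)
t=2.200: state=(0.854, 1.146)
t=2.400: state=(0.923, 0.987)
t=2.600: state=(1.015, 0.860)
t=2.800: state=(1.132, 0.762)
t=3.000: state=(1.275, 0.689)
t=3.200: state=(1.448, 0.640)
t=3.400: state=(1.653, 0.611)
t=3.600: state=(1.890, 0.605)
t=3.800: state=(2.160, 0.623)
t=4.000: state=(2.458, 0.671)
t=4.200: state=(2.775, 0.760)
t=4.330: state=(2.980, 0.846)
compare at T: x=2.980, y=0.846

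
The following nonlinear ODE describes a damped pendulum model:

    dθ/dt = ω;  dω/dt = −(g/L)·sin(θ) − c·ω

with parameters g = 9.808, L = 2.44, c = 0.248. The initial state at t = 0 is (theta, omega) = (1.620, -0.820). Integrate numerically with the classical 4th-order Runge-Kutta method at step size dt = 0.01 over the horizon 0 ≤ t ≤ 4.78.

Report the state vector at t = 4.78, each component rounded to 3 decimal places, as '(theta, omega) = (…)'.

t=0.000: state=(1.620, -0.820)
step 1 (dt=0.01): k1=(-0.820, -3.811), k2=(-0.839, -3.807), k3=(-0.839, -3.808), k4=(-0.858, -3.804); state += dt/6·(k1+2k2+2k3+k4)
t=0.010: state=(1.612, -0.858)
t=0.020: state=(1.603, -0.896)
t=0.030: state=(1.594, -0.934)
continuing one RK4 step at a time; state shown every 20 steps (Δt=0.2):
t=0.200: state=(1.381, -1.561)
t=0.400: state=(1.001, -2.213)
t=0.600: state=(0.511, -2.641)
t=0.800: state=(-0.030, -2.697)
t=1.000: state=(-0.540, -2.342)
t=1.200: state=(-0.947, -1.694)
t=1.400: state=(-1.209, -0.918)
t=1.600: state=(-1.313, -0.124)
t=1.800: state=(-1.261, 0.638)
t=2.000: state=(-1.063, 1.329)
t=2.200: state=(-0.739, 1.880)
t=2.400: state=(-0.327, 2.187)
t=2.600: state=(0.114, 2.163)
t=2.800: state=(0.516, 1.811)
t=3.000: state=(0.823, 1.232)
t=3.200: state=(1.002, 0.547)
t=3.400: state=(1.041, -0.153)
t=3.600: state=(0.944, -0.807)
t=3.800: state=(0.725, -1.352)
t=4.000: state=(0.415, -1.711)
t=4.200: state=(0.058, -1.812)
t=4.400: state=(-0.290, -1.630)
t=4.600: state=(-0.578, -1.216)
t=4.780: state=(-0.754, -0.722)

(theta, omega) = (-0.754, -0.722)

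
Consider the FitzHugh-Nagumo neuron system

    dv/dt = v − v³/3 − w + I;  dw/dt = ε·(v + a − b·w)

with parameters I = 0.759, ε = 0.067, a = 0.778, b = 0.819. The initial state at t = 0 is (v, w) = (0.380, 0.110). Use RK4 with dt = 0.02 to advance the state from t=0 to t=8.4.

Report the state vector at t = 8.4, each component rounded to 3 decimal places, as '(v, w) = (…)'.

t=0.000: state=(0.380, 0.110)
step 1 (dt=0.02): k1=(1.011, 0.072), k2=(1.019, 0.072), k3=(1.019, 0.072), k4=(1.027, 0.073); state += dt/6·(k1+2k2+2k3+k4)
t=0.020: state=(0.400, 0.111)
t=0.040: state=(0.421, 0.113)
t=0.060: state=(0.442, 0.114)
continuing one RK4 step at a time; state shown every 25 steps (Δt=0.5):
t=0.500: state=(0.967, 0.155)
t=1.000: state=(1.532, 0.218)
t=1.500: state=(1.812, 0.294)
t=2.000: state=(1.884, 0.373)
t=2.500: state=(1.882, 0.451)
t=3.000: state=(1.860, 0.526)
t=3.500: state=(1.832, 0.599)
t=4.000: state=(1.803, 0.668)
t=4.500: state=(1.773, 0.735)
t=5.000: state=(1.742, 0.799)
t=5.500: state=(1.712, 0.860)
t=6.000: state=(1.681, 0.919)
t=6.500: state=(1.650, 0.975)
t=7.000: state=(1.618, 1.028)
t=7.500: state=(1.586, 1.079)
t=8.000: state=(1.554, 1.127)
t=8.400: state=(1.528, 1.164)

(v, w) = (1.528, 1.164)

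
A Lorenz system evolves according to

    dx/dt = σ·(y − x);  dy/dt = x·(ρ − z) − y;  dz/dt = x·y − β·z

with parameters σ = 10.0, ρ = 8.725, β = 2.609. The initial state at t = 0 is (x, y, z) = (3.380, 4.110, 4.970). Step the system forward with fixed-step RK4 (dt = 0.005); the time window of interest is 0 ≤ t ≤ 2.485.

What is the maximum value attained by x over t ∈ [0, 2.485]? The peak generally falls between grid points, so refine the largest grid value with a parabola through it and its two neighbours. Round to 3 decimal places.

t=0.000: state=(3.380, 4.110, 4.970)
step 1 (dt=0.005): k1=(7.300, 8.582, 0.925), k2=(7.332, 8.621, 1.067), k3=(7.332, 8.620, 1.067), k4=(7.364, 8.658, 1.209); state += dt/6·(k1+2k2+2k3+k4)
t=0.005: state=(3.417, 4.153, 4.975)
t=0.010: state=(3.454, 4.197, 4.982)
t=0.015: state=(3.491, 4.240, 4.990)
continuing one RK4 step at a time; state shown every 20 steps (Δt=0.1):
t=0.100: state=(4.171, 5.012, 5.358)
t=0.200: state=(5.009, 5.803, 6.344)
t=0.300: state=(5.658, 6.107, 7.736)
t=0.400: state=(5.825, 5.695, 8.993)
t=0.500: state=(5.431, 4.820, 9.548)
t=0.600: state=(4.727, 3.993, 9.310)
t=0.700: state=(4.064, 3.507, 8.599)
t=0.800: state=(3.646, 3.370, 7.772)
t=0.900: state=(3.507, 3.499, 7.056)
t=1.000: state=(3.612, 3.819, 6.575)
t=1.100: state=(3.902, 4.264, 6.401)
t=1.200: state=(4.309, 4.744, 6.566)
t=1.300: state=(4.734, 5.127, 7.038)
t=1.400: state=(5.052, 5.275, 7.683)
t=1.500: state=(5.153, 5.127, 8.274)
t=1.600: state=(5.010, 4.765, 8.595)
t=1.700: state=(4.705, 4.365, 8.569)
t=1.800: state=(4.375, 4.074, 8.277)
t=1.900: state=(4.130, 3.949, 7.866)
t=2.000: state=(4.021, 3.984, 7.473)
t=2.100: state=(4.051, 4.144, 7.196)
t=2.200: state=(4.193, 4.376, 7.088)
t=2.300: state=(4.399, 4.619, 7.165)
t=2.400: state=(4.610, 4.803, 7.395)
t=2.485: state=(4.747, 4.869, 7.655)
largest grid value and its neighbours: x(0.375)=5.83889, x(0.380)=5.83917, x(0.385)=5.83793
parabola through these three points peaks at t≈0.378 with x≈5.83925

max x = 5.839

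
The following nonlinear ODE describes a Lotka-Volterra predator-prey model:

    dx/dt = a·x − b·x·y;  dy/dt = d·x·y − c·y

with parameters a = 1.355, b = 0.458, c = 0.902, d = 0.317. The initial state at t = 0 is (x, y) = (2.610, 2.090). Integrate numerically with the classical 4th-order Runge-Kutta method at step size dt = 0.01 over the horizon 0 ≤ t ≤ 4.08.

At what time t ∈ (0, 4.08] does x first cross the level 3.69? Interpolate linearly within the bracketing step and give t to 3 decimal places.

t=0.000: state=(2.610, 2.090)
step 1 (dt=0.01): k1=(1.038, -0.156), k2=(1.041, -0.152), k3=(1.041, -0.152), k4=(1.044, -0.149); state += dt/6·(k1+2k2+2k3+k4)
t=0.010: state=(2.620, 2.088)
t=0.020: state=(2.631, 2.087)
t=0.030: state=(2.641, 2.086)
continuing one RK4 step at a time; state shown every 20 steps (Δt=0.2):
t=0.200: state=(2.829, 2.073)
t=0.400: state=(3.067, 2.086)
t=0.600: state=(3.316, 2.133)
t=0.800: state=(3.564, 2.215)
t=0.900: state=(3.683, 2.270)
next step: t=0.910: state=(3.694, 2.276) — x has crossed 3.69
linear interpolation between t=0.900 (3.68281) and t=0.910 (3.69439) → t≈0.906

t = 0.906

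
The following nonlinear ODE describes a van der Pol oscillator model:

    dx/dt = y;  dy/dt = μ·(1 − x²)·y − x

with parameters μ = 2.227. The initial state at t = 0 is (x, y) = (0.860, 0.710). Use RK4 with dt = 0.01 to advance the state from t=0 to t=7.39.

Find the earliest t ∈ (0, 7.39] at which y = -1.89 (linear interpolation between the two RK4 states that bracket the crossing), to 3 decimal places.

t=0.000: state=(0.860, 0.710)
step 1 (dt=0.01): k1=(0.710, -0.448), k2=(0.708, -0.463), k3=(0.708, -0.463), k4=(0.705, -0.477); state += dt/6·(k1+2k2+2k3+k4)
t=0.010: state=(0.867, 0.705)
t=0.020: state=(0.874, 0.700)
t=0.030: state=(0.881, 0.695)
continuing one RK4 step at a time; state shown every 25 steps (Δt=0.25):
t=0.250: state=(1.016, 0.515)
t=0.500: state=(1.109, 0.221)
t=0.750: state=(1.127, -0.070)
t=1.000: state=(1.078, -0.323)
t=1.250: state=(0.967, -0.569)
t=1.500: state=(0.788, -0.880)
t=1.750: state=(0.510, -1.400)
t=1.890: state=(0.282, -1.881)
next step: t=1.900: state=(0.263, -1.923) — y has crossed -1.89
linear interpolation between t=1.890 (-1.88102) and t=1.900 (-1.92295) → t≈1.892

t = 1.892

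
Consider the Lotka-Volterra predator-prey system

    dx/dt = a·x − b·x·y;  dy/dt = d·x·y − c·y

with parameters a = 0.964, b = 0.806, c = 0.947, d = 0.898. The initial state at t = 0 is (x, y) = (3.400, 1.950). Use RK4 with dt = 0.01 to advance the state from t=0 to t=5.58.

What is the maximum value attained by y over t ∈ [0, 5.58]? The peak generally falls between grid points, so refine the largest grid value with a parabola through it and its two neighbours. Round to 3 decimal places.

t=0.000: state=(3.400, 1.950)
step 1 (dt=0.01): k1=(-2.066, 4.107), k2=(-2.116, 4.132), k3=(-2.116, 4.132), k4=(-2.166, 4.156); state += dt/6·(k1+2k2+2k3+k4)
t=0.010: state=(3.379, 1.991)
t=0.020: state=(3.357, 2.033)
t=0.030: state=(3.334, 2.075)
continuing one RK4 step at a time; state shown every 20 steps (Δt=0.2):
t=0.200: state=(2.807, 2.831)
t=0.400: state=(2.017, 3.616)
t=0.600: state=(1.314, 4.023)
t=0.800: state=(0.829, 4.022)
t=1.000: state=(0.536, 3.753)
t=1.200: state=(0.366, 3.363)
t=1.400: state=(0.267, 2.943)
t=1.600: state=(0.208, 2.540)
t=1.800: state=(0.173, 2.174)
t=2.000: state=(0.151, 1.852)
t=2.200: state=(0.139, 1.573)
t=2.400: state=(0.134, 1.334)
t=2.600: state=(0.133, 1.130)
t=2.800: state=(0.136, 0.958)
t=3.000: state=(0.144, 0.813)
t=3.200: state=(0.154, 0.691)
t=3.400: state=(0.169, 0.588)
t=3.600: state=(0.187, 0.503)
t=3.800: state=(0.211, 0.431)
t=4.000: state=(0.240, 0.371)
t=4.200: state=(0.275, 0.322)
t=4.400: state=(0.318, 0.281)
t=4.600: state=(0.369, 0.247)
t=4.800: state=(0.431, 0.220)
t=5.000: state=(0.505, 0.198)
t=5.200: state=(0.595, 0.180)
t=5.400: state=(0.701, 0.168)
t=5.580: state=(0.814, 0.160)
largest grid value and its neighbours: y(0.690)=4.06671, y(0.700)=4.06675, y(0.710)=4.06590
parabola through these three points peaks at t≈0.695 with y≈4.06684

max y = 4.067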